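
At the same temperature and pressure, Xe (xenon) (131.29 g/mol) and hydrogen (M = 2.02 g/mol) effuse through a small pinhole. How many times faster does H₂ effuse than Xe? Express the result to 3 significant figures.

8.06

Since effusion rate ∝ 1/√M, rate_H₂/rate_Xe = √(M_Xe/M_H₂) = √(131.29/2.02) = √65.00 = 8.06.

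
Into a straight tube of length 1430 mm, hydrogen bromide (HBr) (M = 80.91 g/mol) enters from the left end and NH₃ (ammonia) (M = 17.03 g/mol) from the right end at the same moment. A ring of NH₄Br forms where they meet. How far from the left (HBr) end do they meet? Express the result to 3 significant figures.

450 mm

The fronts meet when d_HBr + d_NH₃ = L with d_HBr/d_NH₃ = √(M_NH₃/M_HBr) (Graham's law). Here √(M_NH₃/M_HBr) = √(17.03/80.91) = 0.4588.
With d_HBr + d_NH₃ = 1430 mm, d_NH₃ = 1430/(1 + 0.4588) = 980.3 mm.
d_HBr = 1430 − 980.3 = 450 mm.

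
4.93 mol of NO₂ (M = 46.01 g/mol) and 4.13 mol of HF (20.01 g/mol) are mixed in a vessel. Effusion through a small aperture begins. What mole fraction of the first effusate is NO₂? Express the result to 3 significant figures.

0.440

Each component's effusion rate ∝ (its partial pressure)·(1/√M) ∝ n_i/√M_i.
Mole fraction of NO₂ in the effusate = (n_NO₂/√M_NO₂) / (n_NO₂/√M_NO₂ + n_HF/√M_HF)
= (4.93/√46.01) / (4.93/√46.01 + 4.13/√20.01) = 0.7268/(0.7268 + 0.9233) = 0.440.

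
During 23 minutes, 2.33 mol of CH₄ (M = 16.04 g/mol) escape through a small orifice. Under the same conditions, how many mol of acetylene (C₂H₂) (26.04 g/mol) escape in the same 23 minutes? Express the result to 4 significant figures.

By Graham's law, rate_C₂H₂/rate_CH₄ = √(M_CH₄/M_C₂H₂) = √(16.04/26.04) = √0.6160 = 0.7848.
So the amount for C₂H₂ is 2.33 × 0.7848 = 1.829 mol.

1.829 mol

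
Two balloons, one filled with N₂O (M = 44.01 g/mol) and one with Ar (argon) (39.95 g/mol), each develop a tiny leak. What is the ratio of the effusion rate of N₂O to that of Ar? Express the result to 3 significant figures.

0.953

By Graham's law, rate_N₂O/rate_Ar = √(M_Ar/M_N₂O) = √(39.95/44.01) = √0.9077 = 0.953.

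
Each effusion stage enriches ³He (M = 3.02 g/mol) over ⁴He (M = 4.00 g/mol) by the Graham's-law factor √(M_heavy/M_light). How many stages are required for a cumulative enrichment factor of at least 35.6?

26

Per stage α = (4.00/3.02)^(1/2) = 1.32450^0.5, giving ln α = 0.1405.
Need α^N ≥ 35.6 ⇒ N ≥ ln(35.6) / ln α = 3.572 / 0.1405 = 25.42.
Minimum whole number of stages: N = 26.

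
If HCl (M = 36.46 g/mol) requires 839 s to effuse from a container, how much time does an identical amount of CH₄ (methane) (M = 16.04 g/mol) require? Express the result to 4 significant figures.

556.5 s

Since effusion rate ∝ 1/√M, t_CH₄/t_HCl = √(M_CH₄/M_HCl) = √(16.04/36.46) = √0.4399 = 0.6633.
So the time for CH₄ is 839 × 0.6633 = 556.5 s.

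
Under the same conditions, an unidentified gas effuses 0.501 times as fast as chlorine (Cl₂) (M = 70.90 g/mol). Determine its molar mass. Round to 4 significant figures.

282.5 g/mol

Graham's law gives rate_X/rate_Cl₂ = √(M_Cl₂/M_X).
0.501 = √(70.90/M_X)
M_X = 70.90 / 0.501² = 70.90 / 0.2510 = 282.5 g/mol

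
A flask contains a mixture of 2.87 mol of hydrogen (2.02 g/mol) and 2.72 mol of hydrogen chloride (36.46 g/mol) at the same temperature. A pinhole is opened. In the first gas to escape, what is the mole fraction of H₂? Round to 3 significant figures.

0.818

Effusion rate of each component ∝ n_i/√M_i (partial pressure × 1/√M).
So x_H₂ in the escaping gas = (n_H₂/√M_H₂) / Σ(n_i/√M_i)
= (2.87/√2.02) / (2.87/√2.02 + 2.72/√36.46) = 2.019/(2.019 + 0.4505) = 0.818.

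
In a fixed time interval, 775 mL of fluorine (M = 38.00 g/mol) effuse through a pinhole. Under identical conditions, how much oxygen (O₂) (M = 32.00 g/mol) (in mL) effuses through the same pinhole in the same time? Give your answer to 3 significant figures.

Graham's law gives rate_O₂/rate_F₂ = √(M_F₂/M_O₂) = √(38.00/32.00) = √1.188 = 1.090.
So the volume for O₂ is 775 × 1.090 = 845 mL.

845 mL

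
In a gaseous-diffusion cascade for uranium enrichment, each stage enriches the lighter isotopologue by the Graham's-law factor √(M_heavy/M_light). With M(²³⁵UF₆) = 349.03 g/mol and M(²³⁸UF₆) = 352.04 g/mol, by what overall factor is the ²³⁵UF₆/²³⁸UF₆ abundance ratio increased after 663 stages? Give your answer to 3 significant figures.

The single-stage factor is √(M_heavy/M_light), so 663 stages give [√(352.04/349.03)]^663 = (352.04/349.03)^(663/2).
= 1.00862^(663/2) = 17.2.

17.2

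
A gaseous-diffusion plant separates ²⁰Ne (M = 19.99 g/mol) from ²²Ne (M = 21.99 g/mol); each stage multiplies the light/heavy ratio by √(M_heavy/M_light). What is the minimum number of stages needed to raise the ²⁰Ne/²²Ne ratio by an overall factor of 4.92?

34

With α = √(21.99/19.99) per stage, ln α = ½ ln(1.10005) = 0.04768.
Need α^N ≥ 4.92 ⇒ N ≥ ln(4.92) / ln α = 1.593 / 0.04768 = 33.42.
Rounding up, N = 34 stages.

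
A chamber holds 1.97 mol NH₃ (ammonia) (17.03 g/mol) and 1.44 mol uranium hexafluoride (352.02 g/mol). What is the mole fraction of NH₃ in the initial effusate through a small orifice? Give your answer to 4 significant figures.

0.8615

The effusion rate of species i is ∝ p_i/√M_i ∝ n_i/√M_i.
So x_NH₃ in the escaping gas = (n_NH₃/√M_NH₃) / Σ(n_i/√M_i)
= (1.97/√17.03) / (1.97/√17.03 + 1.44/√352.02) = 0.4774/(0.4774 + 0.07675) = 0.8615.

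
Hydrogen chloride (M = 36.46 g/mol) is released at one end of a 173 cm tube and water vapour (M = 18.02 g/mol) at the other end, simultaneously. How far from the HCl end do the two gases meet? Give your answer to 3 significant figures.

The fronts meet when d_HCl + d_H₂O = L with d_HCl/d_H₂O = √(M_H₂O/M_HCl) (Graham's law). Here √(M_H₂O/M_HCl) = √(18.02/36.46) = 0.7030.
With d_HCl + d_H₂O = 173 cm, d_H₂O = 173/(1 + 0.7030) = 101.6 cm.
d_HCl = 173 − 101.6 = 71.4 cm.

71.4 cm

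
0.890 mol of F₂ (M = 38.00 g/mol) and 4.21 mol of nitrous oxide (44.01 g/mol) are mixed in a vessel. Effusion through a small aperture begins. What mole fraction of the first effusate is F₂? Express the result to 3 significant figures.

0.185

The effusion rate of species i is ∝ p_i/√M_i ∝ n_i/√M_i.
Mole fraction of F₂ in the effusate = (n_F₂/√M_F₂) / (n_F₂/√M_F₂ + n_N₂O/√M_N₂O)
= (0.890/√38.00) / (0.890/√38.00 + 4.21/√44.01) = 0.1444/(0.1444 + 0.6346) = 0.185.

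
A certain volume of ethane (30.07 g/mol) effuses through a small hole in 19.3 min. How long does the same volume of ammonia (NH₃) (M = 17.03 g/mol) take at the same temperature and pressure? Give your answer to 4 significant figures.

From Graham's law, t_NH₃/t_C₂H₆ = √(M_NH₃/M_C₂H₆) = √(17.03/30.07) = √0.5663 = 0.7526.
So the time for NH₃ is 19.3 × 0.7526 = 14.52 min.

14.52 min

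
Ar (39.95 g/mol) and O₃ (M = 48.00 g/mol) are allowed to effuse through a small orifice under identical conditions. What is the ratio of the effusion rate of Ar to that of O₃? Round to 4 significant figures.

1.096

By Graham's law, rate_Ar/rate_O₃ = √(M_O₃/M_Ar) = √(48.00/39.95) = √1.202 = 1.096.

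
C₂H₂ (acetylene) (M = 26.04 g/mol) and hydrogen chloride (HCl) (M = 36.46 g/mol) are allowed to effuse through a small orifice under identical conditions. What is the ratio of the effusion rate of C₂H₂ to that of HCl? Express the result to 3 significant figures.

Since effusion rate ∝ 1/√M, rate_C₂H₂/rate_HCl = √(M_HCl/M_C₂H₂) = √(36.46/26.04) = √1.400 = 1.18.

1.18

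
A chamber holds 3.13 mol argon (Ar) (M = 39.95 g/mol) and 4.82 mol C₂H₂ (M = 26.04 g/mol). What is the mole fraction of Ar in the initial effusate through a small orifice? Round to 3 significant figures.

Rate_i ∝ x_i/√M_i (Graham's law weighted by mole fraction), so the effusate composition follows n_i/√M_i.
Mole fraction of Ar in the effusate = (n_Ar/√M_Ar) / (n_Ar/√M_Ar + n_C₂H₂/√M_C₂H₂)
= (3.13/√39.95) / (3.13/√39.95 + 4.82/√26.04) = 0.4952/(0.4952 + 0.9446) = 0.344.

0.344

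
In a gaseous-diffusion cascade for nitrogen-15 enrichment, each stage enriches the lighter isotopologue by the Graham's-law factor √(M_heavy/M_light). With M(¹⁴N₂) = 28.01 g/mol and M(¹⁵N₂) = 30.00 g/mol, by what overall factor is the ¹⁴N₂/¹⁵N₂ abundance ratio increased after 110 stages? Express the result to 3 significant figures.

After 110 stages the ratio has grown by (√(30.00/28.01))^110 = (30.00/28.01)^(110/2).
= 1.07105^55 = 43.6.

43.6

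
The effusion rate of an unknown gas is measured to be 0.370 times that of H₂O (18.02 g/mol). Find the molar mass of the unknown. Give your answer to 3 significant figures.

From Graham's law, rate_X/rate_H₂O = √(M_H₂O/M_X).
0.370 = √(18.02/M_X)
M_X = 18.02 / 0.370² = 18.02 / 0.1369 = 132 g/mol

132 g/mol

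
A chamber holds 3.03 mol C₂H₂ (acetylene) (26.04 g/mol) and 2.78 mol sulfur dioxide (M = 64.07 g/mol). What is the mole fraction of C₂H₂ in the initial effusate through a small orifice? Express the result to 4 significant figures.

0.6309

The effusion rate of species i is ∝ p_i/√M_i ∝ n_i/√M_i.
Mole fraction of C₂H₂ in the effusate = (n_C₂H₂/√M_C₂H₂) / (n_C₂H₂/√M_C₂H₂ + n_SO₂/√M_SO₂)
= (3.03/√26.04) / (3.03/√26.04 + 2.78/√64.07) = 0.5938/(0.5938 + 0.3473) = 0.6309.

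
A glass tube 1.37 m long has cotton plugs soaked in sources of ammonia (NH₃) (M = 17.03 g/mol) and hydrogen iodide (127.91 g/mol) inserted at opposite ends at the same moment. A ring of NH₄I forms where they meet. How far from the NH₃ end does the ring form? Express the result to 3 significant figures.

1.00 m

The fronts meet when d_NH₃ + d_HI = L with d_NH₃/d_HI = √(M_HI/M_NH₃) (Graham's law). Here √(M_HI/M_NH₃) = √(127.91/17.03) = 2.741.
With d_NH₃ + d_HI = 1.37 m, d_HI = 1.37/(1 + 2.741) = 0.3663 m.
d_NH₃ = 1.37 − 0.3663 = 1.00 m.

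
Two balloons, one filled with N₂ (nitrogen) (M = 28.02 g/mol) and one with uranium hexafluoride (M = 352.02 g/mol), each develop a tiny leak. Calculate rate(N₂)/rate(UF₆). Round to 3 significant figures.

3.54

By Graham's law, rate_N₂/rate_UF₆ = √(M_UF₆/M_N₂) = √(352.02/28.02) = √12.56 = 3.54.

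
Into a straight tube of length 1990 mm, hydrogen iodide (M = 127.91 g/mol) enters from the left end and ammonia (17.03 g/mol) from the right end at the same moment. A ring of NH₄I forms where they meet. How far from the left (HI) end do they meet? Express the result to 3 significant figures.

Graham's law gives d_HI/d_NH₃ = rate_HI/rate_NH₃ = √(M_NH₃/M_HI) = √(17.03/127.91) = 0.3649.
With d_HI + d_NH₃ = 1990 mm, d_NH₃ = 1990/(1 + 0.3649) = 1458 mm.
d_HI = 1990 − 1458 = 532 mm.

532 mm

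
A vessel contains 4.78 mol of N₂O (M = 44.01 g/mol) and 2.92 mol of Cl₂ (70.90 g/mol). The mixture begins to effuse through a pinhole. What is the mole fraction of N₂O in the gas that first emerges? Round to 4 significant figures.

0.6751

Effusion rate of each component ∝ n_i/√M_i (partial pressure × 1/√M).
So x_N₂O in the escaping gas = (n_N₂O/√M_N₂O) / Σ(n_i/√M_i)
= (4.78/√44.01) / (4.78/√44.01 + 2.92/√70.90) = 0.7205/(0.7205 + 0.3468) = 0.6751.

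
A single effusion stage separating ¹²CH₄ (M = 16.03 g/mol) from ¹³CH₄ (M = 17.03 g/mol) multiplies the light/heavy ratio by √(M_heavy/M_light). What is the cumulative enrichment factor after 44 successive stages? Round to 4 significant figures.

3.786

Overall factor = α^44 with α = √(17.03/16.03), i.e. (17.03/16.03)^(44/2).
= 1.06238^22 = 3.786.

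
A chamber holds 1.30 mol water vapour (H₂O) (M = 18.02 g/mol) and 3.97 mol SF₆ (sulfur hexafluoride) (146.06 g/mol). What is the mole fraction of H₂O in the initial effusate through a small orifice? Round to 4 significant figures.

0.4825

Each component's effusion rate ∝ (its partial pressure)·(1/√M) ∝ n_i/√M_i.
So x_H₂O in the escaping gas = (n_H₂O/√M_H₂O) / Σ(n_i/√M_i)
= (1.30/√18.02) / (1.30/√18.02 + 3.97/√146.06) = 0.3062/(0.3062 + 0.3285) = 0.4825.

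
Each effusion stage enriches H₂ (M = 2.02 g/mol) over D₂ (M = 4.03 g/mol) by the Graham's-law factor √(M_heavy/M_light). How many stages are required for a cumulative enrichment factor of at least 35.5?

11

Per stage α = (4.03/2.02)^(1/2) = 1.99505^0.5, giving ln α = 0.3453.
Need α^N ≥ 35.5 ⇒ N ≥ ln(35.5) / ln α = 3.570 / 0.3453 = 10.34.
Rounding up, N = 11 stages.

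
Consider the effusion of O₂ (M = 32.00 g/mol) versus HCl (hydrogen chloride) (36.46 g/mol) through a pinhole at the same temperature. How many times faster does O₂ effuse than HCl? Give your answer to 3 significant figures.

1.07

From Graham's law, rate_O₂/rate_HCl = √(M_HCl/M_O₂) = √(36.46/32.00) = √1.139 = 1.07.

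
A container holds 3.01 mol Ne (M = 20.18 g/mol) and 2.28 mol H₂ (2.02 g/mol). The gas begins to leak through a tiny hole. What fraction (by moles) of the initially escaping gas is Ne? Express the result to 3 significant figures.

Each component's effusion rate ∝ (its partial pressure)·(1/√M) ∝ n_i/√M_i.
So x_Ne in the escaping gas = (n_Ne/√M_Ne) / Σ(n_i/√M_i)
= (3.01/√20.18) / (3.01/√20.18 + 2.28/√2.02) = 0.6700/(0.6700 + 1.604) = 0.295.

0.295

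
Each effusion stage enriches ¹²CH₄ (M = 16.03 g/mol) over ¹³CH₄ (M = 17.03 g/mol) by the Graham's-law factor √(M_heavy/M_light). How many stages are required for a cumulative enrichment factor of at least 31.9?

115

Single-stage factor α = √(17.03/16.03), so ln α = ½ ln(1.06238) = 0.03026.
Need α^N ≥ 31.9 ⇒ N ≥ ln(31.9) / ln α = 3.463 / 0.03026 = 114.44.
So at least 115 stages are needed.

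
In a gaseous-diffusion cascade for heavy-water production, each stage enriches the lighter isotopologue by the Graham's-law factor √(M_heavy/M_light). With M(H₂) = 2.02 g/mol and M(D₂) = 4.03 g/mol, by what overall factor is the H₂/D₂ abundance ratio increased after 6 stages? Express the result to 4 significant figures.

The single-stage factor is √(M_heavy/M_light), so 6 stages give [√(4.03/2.02)]^6 = (4.03/2.02)^(6/2).
= 1.99505^3 = 7.941.

7.941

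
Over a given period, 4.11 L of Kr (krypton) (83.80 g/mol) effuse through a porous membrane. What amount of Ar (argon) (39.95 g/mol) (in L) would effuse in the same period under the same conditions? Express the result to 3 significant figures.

5.95 L

By Graham's law, rate_Ar/rate_Kr = √(M_Kr/M_Ar) = √(83.80/39.95) = √2.098 = 1.448.
So the volume for Ar is 4.11 × 1.448 = 5.95 L.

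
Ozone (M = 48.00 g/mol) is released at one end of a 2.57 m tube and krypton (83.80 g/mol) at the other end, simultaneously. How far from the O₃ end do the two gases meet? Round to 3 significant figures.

The fronts meet when d_O₃ + d_Kr = L with d_O₃/d_Kr = √(M_Kr/M_O₃) (Graham's law). Here √(M_Kr/M_O₃) = √(83.80/48.00) = 1.321.
With d_O₃ + d_Kr = 2.57 m, d_Kr = 2.57/(1 + 1.321) = 1.107 m.
d_O₃ = 2.57 − 1.107 = 1.46 m.

1.46 m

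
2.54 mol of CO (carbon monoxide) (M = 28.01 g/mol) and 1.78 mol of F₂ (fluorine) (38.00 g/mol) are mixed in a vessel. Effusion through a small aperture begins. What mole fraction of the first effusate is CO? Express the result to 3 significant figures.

0.624

Effusion rate of each component ∝ n_i/√M_i (partial pressure × 1/√M).
x_CO(eff) = (n_CO/√M_CO) / (n_CO/√M_CO + n_F₂/√M_F₂)
= (2.54/√28.01) / (2.54/√28.01 + 1.78/√38.00) = 0.4799/(0.4799 + 0.2888) = 0.624.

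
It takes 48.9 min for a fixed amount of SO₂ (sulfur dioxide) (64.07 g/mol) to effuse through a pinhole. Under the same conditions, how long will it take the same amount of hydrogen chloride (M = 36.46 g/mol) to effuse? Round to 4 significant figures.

Using Graham's law: t_HCl/t_SO₂ = √(M_HCl/M_SO₂) = √(36.46/64.07) = √0.5691 = 0.7544.
So the time for HCl is 48.9 × 0.7544 = 36.89 min.

36.89 min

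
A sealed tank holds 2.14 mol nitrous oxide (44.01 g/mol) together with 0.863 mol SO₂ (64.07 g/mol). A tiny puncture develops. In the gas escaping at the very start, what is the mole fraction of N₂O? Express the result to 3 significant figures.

0.749

The effusion rate of species i is ∝ p_i/√M_i ∝ n_i/√M_i.
Mole fraction of N₂O in the effusate = (n_N₂O/√M_N₂O) / (n_N₂O/√M_N₂O + n_SO₂/√M_SO₂)
= (2.14/√44.01) / (2.14/√44.01 + 0.863/√64.07) = 0.3226/(0.3226 + 0.1078) = 0.749.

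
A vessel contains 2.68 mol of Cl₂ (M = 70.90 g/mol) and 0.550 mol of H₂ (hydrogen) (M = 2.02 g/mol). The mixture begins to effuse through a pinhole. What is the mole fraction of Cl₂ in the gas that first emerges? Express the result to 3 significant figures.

0.451

Each component's effusion rate ∝ (its partial pressure)·(1/√M) ∝ n_i/√M_i.
Mole fraction of Cl₂ in the effusate = (n_Cl₂/√M_Cl₂) / (n_Cl₂/√M_Cl₂ + n_H₂/√M_H₂)
= (2.68/√70.90) / (2.68/√70.90 + 0.550/√2.02) = 0.3183/(0.3183 + 0.3870) = 0.451.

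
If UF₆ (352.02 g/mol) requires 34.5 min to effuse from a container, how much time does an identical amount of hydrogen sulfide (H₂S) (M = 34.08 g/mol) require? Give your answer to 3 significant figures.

10.7 min

Using Graham's law: t_H₂S/t_UF₆ = √(M_H₂S/M_UF₆) = √(34.08/352.02) = √0.09681 = 0.3111.
So the time for H₂S is 34.5 × 0.3111 = 10.7 min.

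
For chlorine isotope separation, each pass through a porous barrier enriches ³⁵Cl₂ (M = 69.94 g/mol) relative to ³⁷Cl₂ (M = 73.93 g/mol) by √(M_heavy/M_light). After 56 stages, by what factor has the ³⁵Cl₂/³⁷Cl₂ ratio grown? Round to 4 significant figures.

4.728

After 56 stages the ratio has grown by (√(73.93/69.94))^56 = (73.93/69.94)^(56/2).
= 1.05705^28 = 4.728.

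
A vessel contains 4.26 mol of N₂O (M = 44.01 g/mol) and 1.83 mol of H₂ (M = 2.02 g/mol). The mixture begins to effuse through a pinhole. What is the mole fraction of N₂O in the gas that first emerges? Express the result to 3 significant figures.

0.333

Effusion rate of each component ∝ n_i/√M_i (partial pressure × 1/√M).
Mole fraction of N₂O in the effusate = (n_N₂O/√M_N₂O) / (n_N₂O/√M_N₂O + n_H₂/√M_H₂)
= (4.26/√44.01) / (4.26/√44.01 + 1.83/√2.02) = 0.6421/(0.6421 + 1.288) = 0.333.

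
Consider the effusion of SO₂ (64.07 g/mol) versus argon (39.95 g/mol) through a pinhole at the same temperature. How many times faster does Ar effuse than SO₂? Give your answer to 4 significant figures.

Graham's law gives rate_Ar/rate_SO₂ = √(M_SO₂/M_Ar) = √(64.07/39.95) = √1.604 = 1.266.

1.266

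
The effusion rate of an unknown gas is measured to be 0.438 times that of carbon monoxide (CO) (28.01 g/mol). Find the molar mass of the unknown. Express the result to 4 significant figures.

Graham's law gives rate_X/rate_CO = √(M_CO/M_X).
0.438 = √(28.01/M_X)
M_X = 28.01 / 0.438² = 28.01 / 0.1918 = 146.0 g/mol

146.0 g/mol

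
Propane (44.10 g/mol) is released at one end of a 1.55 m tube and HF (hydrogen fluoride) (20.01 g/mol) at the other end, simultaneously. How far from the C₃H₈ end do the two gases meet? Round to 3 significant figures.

In equal time, each gas travels a distance ∝ its rate ∝ 1/√M, so d_C₃H₈/d_HF = √(M_HF/M_C₃H₈) = √(20.01/44.10) = 0.6736.
With d_C₃H₈ + d_HF = 1.55 m, d_HF = 1.55/(1 + 0.6736) = 0.9261 m.
d_C₃H₈ = 1.55 − 0.9261 = 0.624 m.

0.624 m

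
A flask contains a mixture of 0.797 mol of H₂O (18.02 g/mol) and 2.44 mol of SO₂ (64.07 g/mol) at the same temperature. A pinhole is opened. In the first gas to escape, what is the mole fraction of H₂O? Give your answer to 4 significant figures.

0.3812

The effusion rate of species i is ∝ p_i/√M_i ∝ n_i/√M_i.
x_H₂O(eff) = (n_H₂O/√M_H₂O) / (n_H₂O/√M_H₂O + n_SO₂/√M_SO₂)
= (0.797/√18.02) / (0.797/√18.02 + 2.44/√64.07) = 0.1878/(0.1878 + 0.3048) = 0.3812.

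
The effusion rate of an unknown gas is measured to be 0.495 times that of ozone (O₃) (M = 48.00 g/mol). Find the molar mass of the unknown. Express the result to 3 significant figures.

196 g/mol

Since effusion rate ∝ 1/√M, rate_X/rate_O₃ = √(M_O₃/M_X).
0.495 = √(48.00/M_X)
M_X = 48.00 / 0.495² = 48.00 / 0.2450 = 196 g/mol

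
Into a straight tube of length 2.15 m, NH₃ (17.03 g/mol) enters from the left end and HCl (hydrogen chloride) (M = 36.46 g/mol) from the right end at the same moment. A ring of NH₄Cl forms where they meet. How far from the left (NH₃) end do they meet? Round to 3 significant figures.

The fronts meet when d_NH₃ + d_HCl = L with d_NH₃/d_HCl = √(M_HCl/M_NH₃) (Graham's law). Here √(M_HCl/M_NH₃) = √(36.46/17.03) = 1.463.
With d_NH₃ + d_HCl = 2.15 m, d_HCl = 2.15/(1 + 1.463) = 0.8729 m.
d_NH₃ = 2.15 − 0.8729 = 1.28 m.

1.28 m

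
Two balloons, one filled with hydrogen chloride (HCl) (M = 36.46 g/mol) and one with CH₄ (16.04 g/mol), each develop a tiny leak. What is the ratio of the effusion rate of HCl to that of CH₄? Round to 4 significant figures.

By Graham's law, rate_HCl/rate_CH₄ = √(M_CH₄/M_HCl) = √(16.04/36.46) = √0.4399 = 0.6633.

0.6633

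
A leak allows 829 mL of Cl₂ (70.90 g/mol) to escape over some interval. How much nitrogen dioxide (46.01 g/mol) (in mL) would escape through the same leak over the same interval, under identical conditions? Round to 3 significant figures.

Using Graham's law: rate_NO₂/rate_Cl₂ = √(M_Cl₂/M_NO₂) = √(70.90/46.01) = √1.541 = 1.241.
So the volume for NO₂ is 829 × 1.241 = 1030 mL.

1030 mL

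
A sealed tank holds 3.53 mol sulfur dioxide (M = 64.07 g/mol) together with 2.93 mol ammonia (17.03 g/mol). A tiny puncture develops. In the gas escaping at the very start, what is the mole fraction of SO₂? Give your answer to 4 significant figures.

Each component's effusion rate ∝ (its partial pressure)·(1/√M) ∝ n_i/√M_i.
So x_SO₂ in the escaping gas = (n_SO₂/√M_SO₂) / Σ(n_i/√M_i)
= (3.53/√64.07) / (3.53/√64.07 + 2.93/√17.03) = 0.4410/(0.4410 + 0.7100) = 0.3831.

0.3831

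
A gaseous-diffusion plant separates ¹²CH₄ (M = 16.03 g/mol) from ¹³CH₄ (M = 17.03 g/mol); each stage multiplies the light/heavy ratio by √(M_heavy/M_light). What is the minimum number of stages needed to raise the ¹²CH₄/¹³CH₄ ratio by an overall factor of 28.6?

111

Single-stage factor α = √(17.03/16.03), so ln α = ½ ln(1.06238) = 0.03026.
Need α^N ≥ 28.6 ⇒ N ≥ ln(28.6) / ln α = 3.353 / 0.03026 = 110.83.
Minimum whole number of stages: N = 111.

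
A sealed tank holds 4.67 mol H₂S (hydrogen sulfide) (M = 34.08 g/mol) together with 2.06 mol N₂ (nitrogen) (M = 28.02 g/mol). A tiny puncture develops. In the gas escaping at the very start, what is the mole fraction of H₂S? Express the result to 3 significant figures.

0.673

Each component's effusion rate ∝ (its partial pressure)·(1/√M) ∝ n_i/√M_i.
x_H₂S(eff) = (n_H₂S/√M_H₂S) / (n_H₂S/√M_H₂S + n_N₂/√M_N₂)
= (4.67/√34.08) / (4.67/√34.08 + 2.06/√28.02) = 0.8000/(0.8000 + 0.3892) = 0.673.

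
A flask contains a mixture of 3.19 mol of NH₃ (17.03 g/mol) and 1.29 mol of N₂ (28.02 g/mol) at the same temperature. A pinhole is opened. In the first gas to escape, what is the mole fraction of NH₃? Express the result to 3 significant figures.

0.760

Each component's effusion rate ∝ (its partial pressure)·(1/√M) ∝ n_i/√M_i.
So x_NH₃ in the escaping gas = (n_NH₃/√M_NH₃) / Σ(n_i/√M_i)
= (3.19/√17.03) / (3.19/√17.03 + 1.29/√28.02) = 0.7730/(0.7730 + 0.2437) = 0.760.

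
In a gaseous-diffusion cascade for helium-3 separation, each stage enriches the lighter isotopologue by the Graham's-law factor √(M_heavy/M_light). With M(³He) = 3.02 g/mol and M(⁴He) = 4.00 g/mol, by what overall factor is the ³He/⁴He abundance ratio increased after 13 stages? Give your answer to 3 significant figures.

After 13 stages the ratio has grown by (√(4.00/3.02))^13 = (4.00/3.02)^(13/2).
= 1.32450^(13/2) = 6.21.

6.21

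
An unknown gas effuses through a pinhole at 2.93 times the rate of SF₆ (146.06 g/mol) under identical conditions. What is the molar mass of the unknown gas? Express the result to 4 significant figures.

Graham's law gives rate_X/rate_SF₆ = √(M_SF₆/M_X).
2.93 = √(146.06/M_X)
M_X = 146.06 / 2.93² = 146.06 / 8.585 = 17.01 g/mol

17.01 g/mol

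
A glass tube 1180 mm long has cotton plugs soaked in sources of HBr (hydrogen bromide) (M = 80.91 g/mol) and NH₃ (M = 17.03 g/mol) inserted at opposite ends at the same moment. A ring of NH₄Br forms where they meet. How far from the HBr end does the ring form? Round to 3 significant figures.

In equal time, each gas travels a distance ∝ its rate ∝ 1/√M, so d_HBr/d_NH₃ = √(M_NH₃/M_HBr) = √(17.03/80.91) = 0.4588.
With d_HBr + d_NH₃ = 1180 mm, d_NH₃ = 1180/(1 + 0.4588) = 808.9 mm.
d_HBr = 1180 − 808.9 = 371 mm.

371 mm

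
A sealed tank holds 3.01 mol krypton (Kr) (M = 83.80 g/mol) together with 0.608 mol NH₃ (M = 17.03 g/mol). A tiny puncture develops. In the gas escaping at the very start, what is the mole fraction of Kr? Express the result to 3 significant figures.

0.691

Effusion rate of each component ∝ n_i/√M_i (partial pressure × 1/√M).
x_Kr(eff) = (n_Kr/√M_Kr) / (n_Kr/√M_Kr + n_NH₃/√M_NH₃)
= (3.01/√83.80) / (3.01/√83.80 + 0.608/√17.03) = 0.3288/(0.3288 + 0.1473) = 0.691.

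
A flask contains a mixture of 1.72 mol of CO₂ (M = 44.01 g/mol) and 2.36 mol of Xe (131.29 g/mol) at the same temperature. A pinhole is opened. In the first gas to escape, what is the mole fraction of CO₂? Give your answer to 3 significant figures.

0.557

The effusion rate of species i is ∝ p_i/√M_i ∝ n_i/√M_i.
Mole fraction of CO₂ in the effusate = (n_CO₂/√M_CO₂) / (n_CO₂/√M_CO₂ + n_Xe/√M_Xe)
= (1.72/√44.01) / (1.72/√44.01 + 2.36/√131.29) = 0.2593/(0.2593 + 0.2060) = 0.557.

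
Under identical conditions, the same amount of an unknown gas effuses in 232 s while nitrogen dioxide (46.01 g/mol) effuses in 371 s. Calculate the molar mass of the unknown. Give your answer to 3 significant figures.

Graham's law gives t_X/t_NO₂ = √(M_X/M_NO₂).
232/371 = 0.6253 = √(M_X/46.01)
M_X = 46.01 × 0.6253² = 46.01 × 0.3910 = 18.0 g/mol

18.0 g/mol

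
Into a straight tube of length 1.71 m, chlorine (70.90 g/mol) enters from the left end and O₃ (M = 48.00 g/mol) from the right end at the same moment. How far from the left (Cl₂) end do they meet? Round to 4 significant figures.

0.7719 m

In equal time, each gas travels a distance ∝ its rate ∝ 1/√M, so d_Cl₂/d_O₃ = √(M_O₃/M_Cl₂) = √(48.00/70.90) = 0.8228.
With d_Cl₂ + d_O₃ = 1.71 m, d_O₃ = 1.71/(1 + 0.8228) = 0.9381 m.
d_Cl₂ = 1.71 − 0.9381 = 0.7719 m.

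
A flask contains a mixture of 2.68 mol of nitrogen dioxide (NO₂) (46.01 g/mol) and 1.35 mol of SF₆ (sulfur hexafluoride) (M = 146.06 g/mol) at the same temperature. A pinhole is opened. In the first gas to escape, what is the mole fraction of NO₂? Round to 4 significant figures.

0.7796

Each component's effusion rate ∝ (its partial pressure)·(1/√M) ∝ n_i/√M_i.
Mole fraction of NO₂ in the effusate = (n_NO₂/√M_NO₂) / (n_NO₂/√M_NO₂ + n_SF₆/√M_SF₆)
= (2.68/√46.01) / (2.68/√46.01 + 1.35/√146.06) = 0.3951/(0.3951 + 0.1117) = 0.7796.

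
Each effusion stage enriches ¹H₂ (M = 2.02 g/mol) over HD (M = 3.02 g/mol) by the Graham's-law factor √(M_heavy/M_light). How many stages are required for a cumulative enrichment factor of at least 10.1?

Single-stage factor α = √(3.02/2.02), so ln α = ½ ln(1.49505) = 0.2011.
Need α^N ≥ 10.1 ⇒ N ≥ ln(10.1) / ln α = 2.313 / 0.2011 = 11.50.
So at least 12 stages are needed.

12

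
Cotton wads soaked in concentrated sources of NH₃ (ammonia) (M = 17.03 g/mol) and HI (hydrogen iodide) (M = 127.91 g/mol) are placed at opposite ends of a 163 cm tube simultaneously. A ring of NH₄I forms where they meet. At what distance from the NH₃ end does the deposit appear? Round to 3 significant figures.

119 cm

In equal time, each gas travels a distance ∝ its rate ∝ 1/√M, so d_NH₃/d_HI = √(M_HI/M_NH₃) = √(127.91/17.03) = 2.741.
With d_NH₃ + d_HI = 163 cm, d_HI = 163/(1 + 2.741) = 43.58 cm.
d_NH₃ = 163 − 43.58 = 119 cm.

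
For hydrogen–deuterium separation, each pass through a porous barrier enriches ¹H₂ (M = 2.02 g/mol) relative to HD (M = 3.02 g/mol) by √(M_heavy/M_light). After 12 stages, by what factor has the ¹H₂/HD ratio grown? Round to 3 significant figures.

Overall factor = α^12 with α = √(3.02/2.02), i.e. (3.02/2.02)^(12/2).
= 1.49505^6 = 11.2.

11.2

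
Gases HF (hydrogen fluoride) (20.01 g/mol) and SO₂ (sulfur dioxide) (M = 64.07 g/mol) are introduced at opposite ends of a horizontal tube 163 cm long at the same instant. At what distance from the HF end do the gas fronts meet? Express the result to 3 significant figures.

The fronts meet when d_HF + d_SO₂ = L with d_HF/d_SO₂ = √(M_SO₂/M_HF) (Graham's law). Here √(M_SO₂/M_HF) = √(64.07/20.01) = 1.789.
With d_HF + d_SO₂ = 163 cm, d_SO₂ = 163/(1 + 1.789) = 58.44 cm.
d_HF = 163 − 58.44 = 105 cm.

105 cm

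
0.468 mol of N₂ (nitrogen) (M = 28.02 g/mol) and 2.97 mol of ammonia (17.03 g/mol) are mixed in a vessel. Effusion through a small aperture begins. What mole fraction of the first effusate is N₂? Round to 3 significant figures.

0.109

Each component's effusion rate ∝ (its partial pressure)·(1/√M) ∝ n_i/√M_i.
x_N₂(eff) = (n_N₂/√M_N₂) / (n_N₂/√M_N₂ + n_NH₃/√M_NH₃)
= (0.468/√28.02) / (0.468/√28.02 + 2.97/√17.03) = 0.08841/(0.08841 + 0.7197) = 0.109.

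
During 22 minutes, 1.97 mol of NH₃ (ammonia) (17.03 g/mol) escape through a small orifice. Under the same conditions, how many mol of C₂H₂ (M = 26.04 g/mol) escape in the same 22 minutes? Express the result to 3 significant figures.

Since effusion rate ∝ 1/√M, rate_C₂H₂/rate_NH₃ = √(M_NH₃/M_C₂H₂) = √(17.03/26.04) = √0.6540 = 0.8087.
So the amount for C₂H₂ is 1.97 × 0.8087 = 1.59 mol.

1.59 mol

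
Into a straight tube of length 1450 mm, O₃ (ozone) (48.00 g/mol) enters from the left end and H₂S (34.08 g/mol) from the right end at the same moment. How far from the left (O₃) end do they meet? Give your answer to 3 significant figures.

663 mm

In equal time, each gas travels a distance ∝ its rate ∝ 1/√M, so d_O₃/d_H₂S = √(M_H₂S/M_O₃) = √(34.08/48.00) = 0.8426.
With d_O₃ + d_H₂S = 1450 mm, d_H₂S = 1450/(1 + 0.8426) = 786.9 mm.
d_O₃ = 1450 − 786.9 = 663 mm.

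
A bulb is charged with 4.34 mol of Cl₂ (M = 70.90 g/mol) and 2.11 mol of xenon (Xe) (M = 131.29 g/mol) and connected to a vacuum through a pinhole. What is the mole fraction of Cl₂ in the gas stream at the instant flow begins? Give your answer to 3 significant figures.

Rate_i ∝ x_i/√M_i (Graham's law weighted by mole fraction), so the effusate composition follows n_i/√M_i.
x_Cl₂(eff) = (n_Cl₂/√M_Cl₂) / (n_Cl₂/√M_Cl₂ + n_Xe/√M_Xe)
= (4.34/√70.90) / (4.34/√70.90 + 2.11/√131.29) = 0.5154/(0.5154 + 0.1841) = 0.737.

0.737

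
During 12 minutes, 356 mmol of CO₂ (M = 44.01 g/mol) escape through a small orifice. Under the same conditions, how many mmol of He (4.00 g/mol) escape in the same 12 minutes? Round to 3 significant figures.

1180 mmol

From Graham's law, rate_He/rate_CO₂ = √(M_CO₂/M_He) = √(44.01/4.00) = √11.00 = 3.317.
So the amount for He is 356 × 3.317 = 1180 mmol.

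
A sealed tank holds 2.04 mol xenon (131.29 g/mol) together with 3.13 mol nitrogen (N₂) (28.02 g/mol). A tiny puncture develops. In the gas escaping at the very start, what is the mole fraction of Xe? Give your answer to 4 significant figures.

Each component's effusion rate ∝ (its partial pressure)·(1/√M) ∝ n_i/√M_i.
So x_Xe in the escaping gas = (n_Xe/√M_Xe) / Σ(n_i/√M_i)
= (2.04/√131.29) / (2.04/√131.29 + 3.13/√28.02) = 0.1780/(0.1780 + 0.5913) = 0.2314.

0.2314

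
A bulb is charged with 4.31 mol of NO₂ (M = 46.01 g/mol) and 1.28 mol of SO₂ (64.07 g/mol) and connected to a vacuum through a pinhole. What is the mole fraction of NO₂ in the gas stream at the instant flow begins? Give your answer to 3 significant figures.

The effusion rate of species i is ∝ p_i/√M_i ∝ n_i/√M_i.
Mole fraction of NO₂ in the effusate = (n_NO₂/√M_NO₂) / (n_NO₂/√M_NO₂ + n_SO₂/√M_SO₂)
= (4.31/√46.01) / (4.31/√46.01 + 1.28/√64.07) = 0.6354/(0.6354 + 0.1599) = 0.799.

0.799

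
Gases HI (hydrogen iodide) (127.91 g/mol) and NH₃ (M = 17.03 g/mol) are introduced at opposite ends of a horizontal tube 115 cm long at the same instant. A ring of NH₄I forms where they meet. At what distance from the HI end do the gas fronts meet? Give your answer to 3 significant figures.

30.7 cm

In equal time, each gas travels a distance ∝ its rate ∝ 1/√M, so d_HI/d_NH₃ = √(M_NH₃/M_HI) = √(17.03/127.91) = 0.3649.
With d_HI + d_NH₃ = 115 cm, d_NH₃ = 115/(1 + 0.3649) = 84.26 cm.
d_HI = 115 − 84.26 = 30.7 cm.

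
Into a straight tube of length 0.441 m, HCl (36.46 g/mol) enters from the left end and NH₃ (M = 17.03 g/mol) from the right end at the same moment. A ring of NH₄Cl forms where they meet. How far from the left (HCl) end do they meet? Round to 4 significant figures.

Distances travelled in equal time are proportional to diffusion rates, so d_HCl/d_NH₃ = √(M_NH₃/M_HCl) = √(17.03/36.46) = 0.6834.
With d_HCl + d_NH₃ = 0.441 m, d_NH₃ = 0.441/(1 + 0.6834) = 0.2620 m.
d_HCl = 0.441 − 0.2620 = 0.1790 m.

0.1790 m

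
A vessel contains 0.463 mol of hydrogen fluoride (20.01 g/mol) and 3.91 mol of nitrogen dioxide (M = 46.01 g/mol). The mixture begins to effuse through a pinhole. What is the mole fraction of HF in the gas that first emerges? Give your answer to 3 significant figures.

0.152

Each component's effusion rate ∝ (its partial pressure)·(1/√M) ∝ n_i/√M_i.
x_HF(eff) = (n_HF/√M_HF) / (n_HF/√M_HF + n_NO₂/√M_NO₂)
= (0.463/√20.01) / (0.463/√20.01 + 3.91/√46.01) = 0.1035/(0.1035 + 0.5764) = 0.152.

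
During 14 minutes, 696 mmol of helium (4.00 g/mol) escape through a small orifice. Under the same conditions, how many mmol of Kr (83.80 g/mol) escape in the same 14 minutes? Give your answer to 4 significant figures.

152.1 mmol

By Graham's law, rate_Kr/rate_He = √(M_He/M_Kr) = √(4.00/83.80) = √0.04773 = 0.2185.
So the amount for Kr is 696 × 0.2185 = 152.1 mmol.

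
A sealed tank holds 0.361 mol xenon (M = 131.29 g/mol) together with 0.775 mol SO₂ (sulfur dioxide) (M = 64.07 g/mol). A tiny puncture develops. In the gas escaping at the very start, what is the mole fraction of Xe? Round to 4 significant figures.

0.2455

Rate_i ∝ x_i/√M_i (Graham's law weighted by mole fraction), so the effusate composition follows n_i/√M_i.
Mole fraction of Xe in the effusate = (n_Xe/√M_Xe) / (n_Xe/√M_Xe + n_SO₂/√M_SO₂)
= (0.361/√131.29) / (0.361/√131.29 + 0.775/√64.07) = 0.03151/(0.03151 + 0.09682) = 0.2455.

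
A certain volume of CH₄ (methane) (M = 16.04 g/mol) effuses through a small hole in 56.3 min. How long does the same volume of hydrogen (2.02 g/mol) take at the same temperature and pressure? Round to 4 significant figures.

Using Graham's law: t_H₂/t_CH₄ = √(M_H₂/M_CH₄) = √(2.02/16.04) = √0.1259 = 0.3549.
So the time for H₂ is 56.3 × 0.3549 = 19.98 min.

19.98 min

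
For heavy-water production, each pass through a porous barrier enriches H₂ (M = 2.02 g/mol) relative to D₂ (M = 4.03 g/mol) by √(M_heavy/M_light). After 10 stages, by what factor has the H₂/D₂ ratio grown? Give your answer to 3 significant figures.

31.6

After 10 stages the ratio has grown by (√(4.03/2.02))^10 = (4.03/2.02)^(10/2).
= 1.99505^5 = 31.6.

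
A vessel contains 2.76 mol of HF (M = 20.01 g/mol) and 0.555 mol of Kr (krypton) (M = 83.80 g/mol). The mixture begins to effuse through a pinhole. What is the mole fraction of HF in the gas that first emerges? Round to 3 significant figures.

0.911

The effusion rate of species i is ∝ p_i/√M_i ∝ n_i/√M_i.
x_HF(eff) = (n_HF/√M_HF) / (n_HF/√M_HF + n_Kr/√M_Kr)
= (2.76/√20.01) / (2.76/√20.01 + 0.555/√83.80) = 0.6170/(0.6170 + 0.06063) = 0.911.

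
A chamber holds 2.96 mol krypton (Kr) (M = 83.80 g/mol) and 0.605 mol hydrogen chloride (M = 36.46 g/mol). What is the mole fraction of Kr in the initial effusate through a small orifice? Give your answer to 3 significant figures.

0.763

Effusion rate of each component ∝ n_i/√M_i (partial pressure × 1/√M).
So x_Kr in the escaping gas = (n_Kr/√M_Kr) / Σ(n_i/√M_i)
= (2.96/√83.80) / (2.96/√83.80 + 0.605/√36.46) = 0.3233/(0.3233 + 0.1002) = 0.763.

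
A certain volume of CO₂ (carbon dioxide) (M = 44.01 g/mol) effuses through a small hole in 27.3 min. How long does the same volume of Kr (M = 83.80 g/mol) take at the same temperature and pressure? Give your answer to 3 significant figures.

Using Graham's law: t_Kr/t_CO₂ = √(M_Kr/M_CO₂) = √(83.80/44.01) = √1.904 = 1.380.
So the time for Kr is 27.3 × 1.380 = 37.7 min.

37.7 min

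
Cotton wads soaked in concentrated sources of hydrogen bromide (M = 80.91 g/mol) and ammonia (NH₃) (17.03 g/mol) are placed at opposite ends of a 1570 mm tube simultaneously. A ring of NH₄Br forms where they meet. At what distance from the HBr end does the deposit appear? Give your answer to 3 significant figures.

The fronts meet when d_HBr + d_NH₃ = L with d_HBr/d_NH₃ = √(M_NH₃/M_HBr) (Graham's law). Here √(M_NH₃/M_HBr) = √(17.03/80.91) = 0.4588.
With d_HBr + d_NH₃ = 1570 mm, d_NH₃ = 1570/(1 + 0.4588) = 1076 mm.
d_HBr = 1570 − 1076 = 494 mm.

494 mm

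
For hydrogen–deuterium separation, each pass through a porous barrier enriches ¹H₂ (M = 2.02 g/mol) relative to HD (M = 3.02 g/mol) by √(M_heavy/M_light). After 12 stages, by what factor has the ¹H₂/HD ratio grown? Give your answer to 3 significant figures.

After 12 stages the ratio has grown by (√(3.02/2.02))^12 = (3.02/2.02)^(12/2).
= 1.49505^6 = 11.2.

11.2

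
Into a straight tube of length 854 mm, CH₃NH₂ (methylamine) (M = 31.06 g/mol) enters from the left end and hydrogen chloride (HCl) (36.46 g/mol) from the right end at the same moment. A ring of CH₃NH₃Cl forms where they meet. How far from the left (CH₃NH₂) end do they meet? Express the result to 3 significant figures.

444 mm

In equal time, each gas travels a distance ∝ its rate ∝ 1/√M, so d_CH₃NH₂/d_HCl = √(M_HCl/M_CH₃NH₂) = √(36.46/31.06) = 1.083.
With d_CH₃NH₂ + d_HCl = 854 mm, d_HCl = 854/(1 + 1.083) = 409.9 mm.
d_CH₃NH₂ = 854 − 409.9 = 444 mm.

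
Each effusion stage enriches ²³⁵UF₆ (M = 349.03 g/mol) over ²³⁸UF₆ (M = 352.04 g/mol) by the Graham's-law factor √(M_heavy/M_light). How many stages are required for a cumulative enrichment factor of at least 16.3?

Single-stage factor α = √(352.04/349.03), so ln α = ½ ln(1.00862) = 0.004293.
Need α^N ≥ 16.3 ⇒ N ≥ ln(16.3) / ln α = 2.791 / 0.004293 = 650.10.
So at least 651 stages are needed.

651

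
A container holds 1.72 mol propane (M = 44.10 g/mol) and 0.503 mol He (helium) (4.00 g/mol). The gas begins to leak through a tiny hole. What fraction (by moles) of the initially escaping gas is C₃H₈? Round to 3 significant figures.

0.507

Effusion rate of each component ∝ n_i/√M_i (partial pressure × 1/√M).
Mole fraction of C₃H₈ in the effusate = (n_C₃H₈/√M_C₃H₈) / (n_C₃H₈/√M_C₃H₈ + n_He/√M_He)
= (1.72/√44.10) / (1.72/√44.10 + 0.503/√4.00) = 0.2590/(0.2590 + 0.2515) = 0.507.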